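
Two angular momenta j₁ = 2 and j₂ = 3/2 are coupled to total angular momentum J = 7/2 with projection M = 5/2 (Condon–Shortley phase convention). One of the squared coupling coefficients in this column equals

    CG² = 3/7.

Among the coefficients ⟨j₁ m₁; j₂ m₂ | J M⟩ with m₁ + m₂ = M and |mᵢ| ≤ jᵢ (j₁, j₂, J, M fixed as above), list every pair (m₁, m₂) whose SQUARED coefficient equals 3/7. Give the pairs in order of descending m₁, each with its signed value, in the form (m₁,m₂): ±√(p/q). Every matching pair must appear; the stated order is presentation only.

(2,1/2): +√(3/7)

Admissible pairs with m₁+m₂ = M = 5/2: (1,3/2), (2,1/2)
  (m₁,m₂)=(2,1/2): CG² = 3/7, CG = +√(3/7)   ← matches the target
  (m₁,m₂)=(1,3/2): CG² = 4/7, CG = +√(4/7)
Pairs with CG² = 3/7: (2,1/2): +√(3/7)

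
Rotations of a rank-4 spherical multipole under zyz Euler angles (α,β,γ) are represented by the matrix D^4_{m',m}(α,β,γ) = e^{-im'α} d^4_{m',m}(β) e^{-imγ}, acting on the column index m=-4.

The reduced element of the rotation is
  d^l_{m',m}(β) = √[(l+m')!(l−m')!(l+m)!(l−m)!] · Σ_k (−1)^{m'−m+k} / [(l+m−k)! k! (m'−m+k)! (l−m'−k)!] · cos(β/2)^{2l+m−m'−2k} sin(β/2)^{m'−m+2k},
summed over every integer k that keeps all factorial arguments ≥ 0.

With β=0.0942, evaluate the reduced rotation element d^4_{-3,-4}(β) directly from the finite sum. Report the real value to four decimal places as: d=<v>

d=-0.1321

d^4_{-3,-4}(β=0.0942) via the finite sum:
Half-angle: c=0.998891, s=0.047083. N=√(1·5040·1·40320)=14255.272709
Admissible k: 0..0 (factorial args all ≥0)
  k=0: (−1)^1·14255.2727/(5040)·0.9989^7·0.0471^1 = -0.132139
d^4_{-3,-4}(0.0942) = -0.132139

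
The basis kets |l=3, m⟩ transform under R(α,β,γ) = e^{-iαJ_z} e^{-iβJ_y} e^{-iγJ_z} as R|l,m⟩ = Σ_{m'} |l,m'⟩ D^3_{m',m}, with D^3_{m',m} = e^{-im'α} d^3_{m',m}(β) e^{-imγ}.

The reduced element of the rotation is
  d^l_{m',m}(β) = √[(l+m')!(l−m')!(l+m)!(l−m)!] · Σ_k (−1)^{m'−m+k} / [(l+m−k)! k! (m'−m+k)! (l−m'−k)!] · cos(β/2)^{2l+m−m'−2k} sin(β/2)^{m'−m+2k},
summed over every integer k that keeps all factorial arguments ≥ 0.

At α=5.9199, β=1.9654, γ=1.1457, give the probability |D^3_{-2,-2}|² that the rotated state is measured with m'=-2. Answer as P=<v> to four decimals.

P=0.0892

D^3_{-2,-2}(5.9199,1.9654,1.1457) = e^{-i·-2·5.9199}·d^3_{-2,-2}(1.9654)·e^{-i·-2·1.1457}. Compute d first:
c=cos(1.965400/2)=0.554778, s=sin(1.965400/2)=0.831998; N=√[1·120·1·120]=120.000000
k∈{0,1} keeps every argument non-negative
  k=0: (−1)^0·120.0000/(120)·0.5548^6·0.8320^0 = +0.029155
  k=1: (−1)^1·120.0000/(24)·0.5548^4·0.8320^2 = -0.327863
d^3_{-2,-2}(1.9654) = +0.029155 -0.327863 = -0.298708
|D^3_{-2,-2}|² = |d^3_{-2,-2}(β)|² = (-0.298708)² = 0.089226 (the z-rotation phases have unit modulus)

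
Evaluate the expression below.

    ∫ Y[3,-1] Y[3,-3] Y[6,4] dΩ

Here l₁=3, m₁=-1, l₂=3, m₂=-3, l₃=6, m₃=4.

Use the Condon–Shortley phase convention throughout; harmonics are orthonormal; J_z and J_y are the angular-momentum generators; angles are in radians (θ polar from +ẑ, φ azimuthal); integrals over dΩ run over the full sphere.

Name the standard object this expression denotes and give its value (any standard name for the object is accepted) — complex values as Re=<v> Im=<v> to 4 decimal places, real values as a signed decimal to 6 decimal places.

Gaunt coefficient, +0.171787

This is a Gaunt coefficient — the integral of a triple product of spherical harmonics over the sphere.
m-sum 0 ✓  L=12 even ✓  0≤6≤6 ✓
Π(2lᵢ+1) = 7×7×13 = 637
triangle coeff Δ(3,3,6) = 1/12012
Σ_t [0,0]: t=0:+1/1296 = 1/1296
(3j)²=100/3003 [(3 3 6; 0 0 0)], sign=+1
Σ_t [0,0]: t=0:+1/34560 = 1/34560
(3j)²=5/286 [(3 3 6; -1 -3 4)], sign=+1
⇒ 4πI² = 1750/4719
I = (+1)√(1750/4719/(4π)) = 0.17178653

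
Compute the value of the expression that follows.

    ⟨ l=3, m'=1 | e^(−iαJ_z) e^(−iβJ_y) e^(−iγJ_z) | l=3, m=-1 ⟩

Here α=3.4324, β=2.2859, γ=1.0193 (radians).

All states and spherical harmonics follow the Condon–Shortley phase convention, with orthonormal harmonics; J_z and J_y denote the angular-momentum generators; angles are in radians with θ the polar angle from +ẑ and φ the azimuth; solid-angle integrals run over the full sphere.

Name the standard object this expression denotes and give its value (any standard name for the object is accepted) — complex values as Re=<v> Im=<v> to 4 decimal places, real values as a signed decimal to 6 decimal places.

This is a Wigner D-matrix element — the rotation-matrix element ⟨l m'| R(α,β,γ) |l m⟩ in the angular-momentum basis.
Split into d^3_{1,-1}(β=2.2859) × two z-phases.
Half-angle: c=0.414912, s=0.909861. N=√(24·2·2·24)=48.000000
k∈{0,1,2} keeps every argument non-negative
  k=0: (−1)^2·48.0000/(8)·0.4149^4·0.9099^2 = +0.147206
  k=1: (−1)^3·48.0000/(6)·0.4149^2·0.9099^4 = -0.943851
  k=2: (−1)^4·48.0000/(48)·0.4149^0·0.9099^6 = +0.567351
d^3_{1,-1}(2.2859) = +0.147206 -0.943851 +0.567351 = -0.229294
Phases: e^{-i·(1)·3.4324}=-0.958013+0.286726i, e^{-i·(-1)·1.0193}=+0.523962+0.851741i ⇒ D=+0.171094+0.152652i

Wigner D-matrix element, Re=0.1711 Im=0.1527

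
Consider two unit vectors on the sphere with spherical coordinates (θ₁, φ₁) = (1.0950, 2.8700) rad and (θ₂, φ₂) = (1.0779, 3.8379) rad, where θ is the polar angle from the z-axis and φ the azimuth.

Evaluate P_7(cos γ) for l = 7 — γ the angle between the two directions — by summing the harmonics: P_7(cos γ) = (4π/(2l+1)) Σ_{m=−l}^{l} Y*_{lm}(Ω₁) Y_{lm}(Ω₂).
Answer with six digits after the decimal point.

Expand P_7 via completeness: Σ_{m} conj(Y_{7,m}) at Ω₁ times Y_{7,m} at Ω₂ —
  term(m=-7) = (0.039804, -0.021339)   from Y*(Ω₁)=(0.071141, 0.207458), Y(Ω₂)=(-0.033167, -0.203241)
  term(m=-6) = (0.155560, 0.080154)   from Y*(Ω₁)=(-0.024832, -0.422112), Y(Ω₂)=(-0.210839, 0.356123)
  term(m=-5) = (0.016592, 0.129831)   from Y*(Ω₁)=(-0.074316, 0.343889), Y(Ω₂)=(0.350731, -0.124044)
  term(m=-4) = (-0.000796, 0.000713)   from Y*(Ω₁)=(-0.026637, 0.050617), Y(Ω₂)=(0.017507, 0.006517)
  term(m=-3) = (-0.119858, -0.029064)   from Y*(Ω₁)=(0.242707, -0.257405), Y(Ω₂)=(-0.172648, -0.302851)
  term(m=-2) = (-0.005098, -0.013340)   from Y*(Ω₁)=(-0.086488, 0.052218), Y(Ω₂)=(-0.025054, 0.139117)
  term(m=-1) = (0.052049, -0.075609)   from Y*(Ω₁)=(-0.300653, 0.083724), Y(Ω₂)=(-0.225653, 0.188645)
  term(m=+0) = (0.025740, 0.000000)   from Y*(Ω₁)=(0.142188, -0.000000), Y(Ω₂)=(0.181029, 0.000000)
  term(m=+1) = (0.052049, 0.075609)   from Y*(Ω₁)=(0.300653, 0.083724), Y(Ω₂)=(0.225653, 0.188645)
  term(m=+2) = (-0.005098, 0.013340)   from Y*(Ω₁)=(-0.086488, -0.052218), Y(Ω₂)=(-0.025054, -0.139117)
  term(m=+3) = (-0.119858, 0.029064)   from Y*(Ω₁)=(-0.242707, -0.257405), Y(Ω₂)=(0.172648, -0.302851)
  term(m=+4) = (-0.000796, -0.000713)   from Y*(Ω₁)=(-0.026637, -0.050617), Y(Ω₂)=(0.017507, -0.006517)
  term(m=+5) = (0.016592, -0.129831)   from Y*(Ω₁)=(0.074316, 0.343889), Y(Ω₂)=(-0.350731, -0.124044)
  term(m=+6) = (0.155560, -0.080154)   from Y*(Ω₁)=(-0.024832, 0.422112), Y(Ω₂)=(-0.210839, -0.356123)
  term(m=+7) = (0.039804, 0.021339)   from Y*(Ω₁)=(-0.071141, 0.207458), Y(Ω₂)=(0.033167, -0.203241)
Σ over m = (0.302247, -0.000000); ×(4π/15) → (0.253210, -0.000000). Real part: 0.253210

0.253210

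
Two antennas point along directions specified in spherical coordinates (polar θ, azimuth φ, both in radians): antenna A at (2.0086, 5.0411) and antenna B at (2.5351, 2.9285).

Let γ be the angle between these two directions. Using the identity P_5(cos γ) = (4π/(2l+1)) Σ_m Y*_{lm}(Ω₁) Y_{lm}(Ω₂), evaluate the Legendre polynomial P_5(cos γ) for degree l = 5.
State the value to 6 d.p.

Expand P_5 via completeness: Σ_{m} conj(Y_{5,m}) at Ω₁ times Y_{5,m} at Ω₂ —
  [-5]  conj(Y_{5,-5})(Ω₁) = 0.28208 + 0.02056j ; Y_{5,-5}(Ω₂) = -0.01352 - 0.02443j ; Δ = -0.00331 - 0.00717j
  [-4]  conj(Y_{5,-4})(Ω₁) = -0.10599 - 0.40503j ; Y_{5,-4}(Ω₂) = -0.08378 - 0.09583j ; Δ = -0.02993 + 0.04409j
  [-3]  conj(Y_{5,-3})(Ω₁) = -0.13236 + 0.08760j ; Y_{5,-3}(Ω₂) = -0.26097 - 0.19401j ; Δ = 0.05154 + 0.00282j
  [-2]  conj(Y_{5,-2})(Ω₁) = -0.21497 - 0.16595j ; Y_{5,-2}(Ω₂) = -0.42238 - 0.19177j ; Δ = 0.05898 + 0.11132j
  [-1]  conj(Y_{5,-1})(Ω₁) = -0.07846 + 0.23004j ; Y_{5,-1}(Ω₂) = -0.19979 - 0.04323j ; Δ = 0.02562 - 0.04257j
  [+0]  conj(Y_{5,0})(Ω₁) = -0.22082 + 0.00000j ; Y_{5,0}(Ω₂) = 0.34055 + 0.00000j ; Δ = -0.07520 + 0.00000j
  [+1]  conj(Y_{5,1})(Ω₁) = 0.07846 + 0.23004j ; Y_{5,1}(Ω₂) = 0.19979 - 0.04323j ; Δ = 0.02562 + 0.04257j
  [+2]  conj(Y_{5,2})(Ω₁) = -0.21497 + 0.16595j ; Y_{5,2}(Ω₂) = -0.42238 + 0.19177j ; Δ = 0.05898 - 0.11132j
  [+3]  conj(Y_{5,3})(Ω₁) = 0.13236 + 0.08760j ; Y_{5,3}(Ω₂) = 0.26097 - 0.19401j ; Δ = 0.05154 - 0.00282j
  [+4]  conj(Y_{5,4})(Ω₁) = -0.10599 + 0.40503j ; Y_{5,4}(Ω₂) = -0.08378 + 0.09583j ; Δ = -0.02993 - 0.04409j
  [+5]  conj(Y_{5,5})(Ω₁) = -0.28208 + 0.02056j ; Y_{5,5}(Ω₂) = 0.01352 - 0.02443j ; Δ = -0.00331 + 0.00717j
Total Σ_m = 0.13058 + 0.00000j. Multiply by 1.142397: 0.14918 + 0.00000j. P_5(cos γ) = 0.149175

0.149175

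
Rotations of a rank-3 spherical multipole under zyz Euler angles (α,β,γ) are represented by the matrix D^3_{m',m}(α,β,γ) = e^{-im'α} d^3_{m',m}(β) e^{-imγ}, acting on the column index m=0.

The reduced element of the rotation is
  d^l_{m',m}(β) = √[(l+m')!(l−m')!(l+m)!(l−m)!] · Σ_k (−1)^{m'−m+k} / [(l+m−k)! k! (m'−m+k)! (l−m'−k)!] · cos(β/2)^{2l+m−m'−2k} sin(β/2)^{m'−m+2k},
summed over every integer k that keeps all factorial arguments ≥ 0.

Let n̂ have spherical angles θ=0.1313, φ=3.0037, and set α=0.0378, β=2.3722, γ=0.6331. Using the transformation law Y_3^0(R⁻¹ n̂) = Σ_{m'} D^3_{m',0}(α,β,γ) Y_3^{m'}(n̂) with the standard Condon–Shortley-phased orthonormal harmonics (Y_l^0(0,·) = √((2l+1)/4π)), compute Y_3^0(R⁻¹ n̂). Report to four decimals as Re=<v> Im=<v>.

Re=-0.0642 Im=0.0000

Need the full column D^3_{m',0} for m'=−3..3 at α=0.0378, β=2.3722, γ=0.6331.
cos(β/2)=0.375278, sin(β/2)=0.926912
d^3_{-3,0}: single k=3 term ⇒ +0.188230;  D = +0.187021+0.021300i
d^3_{-2,0}: k∈[2..3] ⇒ +0.093336 -0.569405 = -0.476069;  D = -0.474709-0.035957i
d^3_{-1,0}: k∈[1..3] ⇒ +0.023900 -0.437407 +0.889481 = +0.475974;  D = +0.475634+0.017988i
d^3_{0,0}: k∈[0..3] ⇒ +0.002793 -0.153367 +0.935627 -0.634209 = +0.150845;  D = +0.150845+0.000000i
d^3_{1,0}: k∈[0..2] ⇒ -0.023900 +0.437407 -0.889481 = -0.475974;  D = -0.475634+0.017988i
d^3_{2,0}: k∈[0..1] ⇒ +0.093336 -0.569405 = -0.476069;  D = -0.474709+0.035957i
d^3_{3,0}: single k=0 term ⇒ -0.188230;  D = -0.187021+0.021300i
Y_3^{m'}(θ=0.1313,φ=3.0037) and Σ D·Y over m':
  (+0.1870+0.0213i)·(-0.0009-0.0004i)  (-0.4747-0.0360i)·(+0.0167+0.0047i)  (+0.4756+0.0180i)·(-0.1640-0.0228i)  (+0.1508+0.0000i)·(+0.7082+0.0000i)  (-0.4756+0.0180i)·(+0.1640-0.0228i)  (-0.4747+0.0360i)·(+0.0167-0.0047i)  (-0.1870+0.0213i)·(+0.0009-0.0004i)
Y_3^0(R⁻¹ n̂) = -0.064233-0.000000i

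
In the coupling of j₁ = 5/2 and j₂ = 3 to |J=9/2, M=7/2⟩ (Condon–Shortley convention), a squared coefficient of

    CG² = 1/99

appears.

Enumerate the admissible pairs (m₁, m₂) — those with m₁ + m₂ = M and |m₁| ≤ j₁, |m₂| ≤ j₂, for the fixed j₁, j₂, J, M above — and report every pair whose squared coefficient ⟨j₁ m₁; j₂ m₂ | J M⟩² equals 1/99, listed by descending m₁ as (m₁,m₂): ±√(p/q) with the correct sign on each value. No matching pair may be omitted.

Admissible pairs with m₁+m₂ = M = 7/2: (1/2,3), (3/2,2), (5/2,1)
  (m₁,m₂)=(5/2,1): CG² = 50/99, CG = +√(50/99)
  (m₁,m₂)=(3/2,2): CG² = 1/99, CG = −√(1/99)   ← matches the target
  (m₁,m₂)=(1/2,3): CG² = 16/33, CG = −√(16/33)
Pairs with CG² = 1/99: (3/2,2): −√(1/99)

(3/2,2): −√(1/99)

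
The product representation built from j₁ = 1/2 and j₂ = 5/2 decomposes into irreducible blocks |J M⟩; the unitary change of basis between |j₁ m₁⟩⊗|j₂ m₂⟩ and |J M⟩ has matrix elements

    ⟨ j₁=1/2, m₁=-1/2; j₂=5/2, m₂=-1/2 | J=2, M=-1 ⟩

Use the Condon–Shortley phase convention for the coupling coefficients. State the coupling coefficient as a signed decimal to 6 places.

j₁+j₂−J=1  J+j₁−j₂=0  J−j₁+j₂=4  j₁+j₂+J+1=6
(j₁±m₁, j₂±m₂, J±M) = (0,1,2,3,1,3)
P² = 12
sum k=1..1:
  [1] −1/6 = -1/6
S = -1/6
C² = P²·S² = 1/3 ; C = -0.577350

-0.577350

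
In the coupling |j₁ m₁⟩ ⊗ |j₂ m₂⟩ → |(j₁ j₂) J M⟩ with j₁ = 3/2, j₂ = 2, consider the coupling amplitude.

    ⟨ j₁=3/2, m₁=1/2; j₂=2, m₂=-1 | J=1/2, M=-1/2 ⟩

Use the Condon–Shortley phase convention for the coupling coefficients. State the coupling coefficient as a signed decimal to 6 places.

√[2·3!0!1!/5! · 2!1!1!3!0!1!] = √(6/5)
  +(−1)^1/∏(1,2,0,0,0,1)! = -1/2  (running -1/2)
⟨..|..⟩ = √(6/5)·(-1/2) = -0.547723

−√(3/10) ≈ -0.547723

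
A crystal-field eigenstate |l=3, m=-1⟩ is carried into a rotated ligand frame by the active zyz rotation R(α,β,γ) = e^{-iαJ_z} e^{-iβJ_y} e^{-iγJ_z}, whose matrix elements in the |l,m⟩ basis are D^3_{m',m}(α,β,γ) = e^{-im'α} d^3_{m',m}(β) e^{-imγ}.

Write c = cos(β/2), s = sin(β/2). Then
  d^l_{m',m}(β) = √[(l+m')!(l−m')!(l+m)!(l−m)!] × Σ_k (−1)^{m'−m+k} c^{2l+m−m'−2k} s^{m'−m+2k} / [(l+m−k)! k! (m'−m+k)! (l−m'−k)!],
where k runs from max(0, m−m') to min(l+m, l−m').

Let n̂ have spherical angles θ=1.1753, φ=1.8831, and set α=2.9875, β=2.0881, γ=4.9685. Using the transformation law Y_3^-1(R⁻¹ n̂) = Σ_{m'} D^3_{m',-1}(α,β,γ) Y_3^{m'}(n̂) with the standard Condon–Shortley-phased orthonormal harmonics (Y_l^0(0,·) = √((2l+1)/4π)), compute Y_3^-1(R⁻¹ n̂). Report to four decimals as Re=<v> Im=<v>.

Re=-0.1826 Im=-0.2021

Need the full column D^3_{m',-1} for m'=−3..3 at α=2.9875, β=2.0881, γ=4.9685.
cos(β/2)=0.502723, sin(β/2)=0.864447
d^3_{-3,-1}: single k=2 term ⇒ +0.184858;  D = +0.037842+0.180944i
d^3_{-2,-1}: k∈[1..2] ⇒ +0.087778 -0.519078 = -0.431301;  D = +0.022450+0.430716i
d^3_{-1,-1}: k∈[0..2] ⇒ +0.016143 -0.381842 +0.846766 = +0.481067;  D = -0.048993+0.478566i
d^3_{0,-1}: k∈[0..2] ⇒ -0.096156 +0.852933 -0.840645 = -0.083868;  D = -0.021245+0.081132i
d^3_{1,-1}: k∈[0..2] ⇒ +0.286381 -1.129022 +0.417284 = -0.425357;  D = +0.169631-0.390069i
d^3_{2,-1}: k∈[0..1] ⇒ -0.519078 +0.767400 = +0.248322;  D = +0.132808-0.209823i
d^3_{3,-1}: single k=0 term ⇒ +0.546585;  D = -0.359748+0.411506i
Y_3^{m'}(θ=1.1753,φ=1.8831) and Σ D·Y over m':
  (+0.0378+0.1809i)·(+0.2642+0.1942i)  (+0.0224+0.4307i)·(-0.2720+0.1961i)  (-0.0490+0.4786i)·(+0.0236+0.0732i)  (-0.0212+0.0811i)·(-0.3246+0.0000i)  (+0.1696-0.3901i)·(-0.0236+0.0732i)  (+0.1328-0.2098i)·(-0.2720-0.1961i)  (-0.3597+0.4115i)·(-0.2642+0.1942i)
Y_3^-1(R⁻¹ n̂) = -0.182580-0.202123i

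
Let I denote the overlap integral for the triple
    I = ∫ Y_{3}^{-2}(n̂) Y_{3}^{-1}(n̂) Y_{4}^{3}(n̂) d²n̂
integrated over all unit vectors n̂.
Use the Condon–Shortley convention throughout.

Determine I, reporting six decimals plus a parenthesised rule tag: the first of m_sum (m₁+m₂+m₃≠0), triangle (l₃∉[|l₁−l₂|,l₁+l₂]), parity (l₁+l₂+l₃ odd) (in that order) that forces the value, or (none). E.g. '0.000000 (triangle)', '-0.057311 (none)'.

-0.095955 (none)

Checks pass: Σm=0; 10 even; l₃=4∈[0,6].
(2·3+1)(2·3+1)(2·4+1) = 441
Δ: 2! 4! 4! / 11! → 1/34650
sum: t=0:+1/72 t=1:−1/16 t=2:+1/72 = -5/144
3j²(3 3 4; 0 0 0) = Δ·Π!·Σ² = 2/77  (sign -1)
sum: t=1:−1/144 t=2:+1/288 = -1/288
3j²(3 3 4; -2 -1 3) = Δ·Π!·Σ² = 1/99  (sign +1)
combine: 4πI² = 441·2/77·1/99 = 14/121
take √, sign -1: I = -0.09595473
No selection rule forces the value: the integral is nonzero (none).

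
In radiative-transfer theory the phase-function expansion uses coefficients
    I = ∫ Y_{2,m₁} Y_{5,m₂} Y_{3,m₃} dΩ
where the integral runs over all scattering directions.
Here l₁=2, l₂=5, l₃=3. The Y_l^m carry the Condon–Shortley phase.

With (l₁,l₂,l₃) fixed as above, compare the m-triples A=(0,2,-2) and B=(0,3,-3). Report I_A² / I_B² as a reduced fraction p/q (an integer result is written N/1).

9/4

l's match ⇒ only the (l;m) 3-j factors differ between A and B.
A: triangle coeff Δ(2,5,3) = 1/2310; Σ_t [2,2]: t=2:+1/480 = 1/480; (3j)²=3/110 [(2 5 3; 0 2 -2)], sign=-1
B: triangle coeff Δ(2,5,3) = 1/2310; Σ_t [2,2]: t=2:+1/2880 = 1/2880; (3j)²=2/165 [(2 5 3; 0 3 -3)], sign=+1
I_A²/I_B² = (3/110)/(2/165) = 9/4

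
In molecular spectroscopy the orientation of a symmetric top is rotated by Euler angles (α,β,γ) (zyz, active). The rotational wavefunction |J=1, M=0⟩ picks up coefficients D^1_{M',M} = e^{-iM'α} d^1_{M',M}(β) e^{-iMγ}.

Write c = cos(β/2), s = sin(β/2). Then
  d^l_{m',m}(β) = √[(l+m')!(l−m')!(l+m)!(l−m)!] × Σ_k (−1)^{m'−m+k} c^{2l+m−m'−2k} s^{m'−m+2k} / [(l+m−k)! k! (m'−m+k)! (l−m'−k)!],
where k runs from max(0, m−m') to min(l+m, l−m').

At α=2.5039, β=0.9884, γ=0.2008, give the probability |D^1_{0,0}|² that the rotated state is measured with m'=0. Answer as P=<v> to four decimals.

P=0.3025

First d^1_{0,0}(β=0.9884), then the phase factors e^{-i(0)α} and e^{-i(0)γ}:
With c≡cos(β/2)=0.880348 and s≡sin(β/2)=0.474328, N=[1·1·1·1]^{1/2}=1.000000
k∈{0,1} keeps every argument non-negative
  k=0: (−1)^0·1.0000/(1)·0.8803^2·0.4743^0 = +0.775013
  k=1: (−1)^1·1.0000/(1)·0.8803^0·0.4743^2 = -0.224987
d^1_{0,0}(0.9884) = +0.775013 -0.224987 = +0.550027
|D^1_{0,0}|² = |d^1_{0,0}(β)|² = (+0.550027)² = 0.302529 (the z-rotation phases have unit modulus)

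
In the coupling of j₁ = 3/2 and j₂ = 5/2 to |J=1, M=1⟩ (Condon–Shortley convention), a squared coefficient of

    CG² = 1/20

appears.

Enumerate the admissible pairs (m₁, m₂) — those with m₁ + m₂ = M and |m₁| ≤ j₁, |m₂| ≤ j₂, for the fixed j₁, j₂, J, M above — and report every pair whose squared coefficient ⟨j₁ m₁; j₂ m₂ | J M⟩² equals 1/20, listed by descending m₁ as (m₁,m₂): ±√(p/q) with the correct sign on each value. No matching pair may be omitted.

(3/2,-1/2): +√(1/20)

Admissible pairs with m₁+m₂ = M = 1: (-3/2,5/2), (-1/2,3/2), (1/2,1/2), (3/2,-1/2)
  (m₁,m₂)=(3/2,-1/2): CG² = 1/20, CG = +√(1/20)   ← matches the target
  (m₁,m₂)=(1/2,1/2): CG² = 3/20, CG = −√(3/20)
  (m₁,m₂)=(-1/2,3/2): CG² = 3/10, CG = +√(3/10)
  (m₁,m₂)=(-3/2,5/2): CG² = 1/2, CG = −√(1/2)
Pairs with CG² = 1/20: (3/2,-1/2): +√(1/20)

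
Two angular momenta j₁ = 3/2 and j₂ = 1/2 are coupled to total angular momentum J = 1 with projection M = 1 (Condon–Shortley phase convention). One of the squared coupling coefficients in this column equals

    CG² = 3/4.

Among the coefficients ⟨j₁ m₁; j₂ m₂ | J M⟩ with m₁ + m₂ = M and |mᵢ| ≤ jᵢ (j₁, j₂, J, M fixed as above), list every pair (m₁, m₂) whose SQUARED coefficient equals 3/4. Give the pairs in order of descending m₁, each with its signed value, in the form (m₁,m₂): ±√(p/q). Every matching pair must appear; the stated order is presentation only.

Admissible pairs with m₁+m₂ = M = 1: (1/2,1/2), (3/2,-1/2)
  (m₁,m₂)=(3/2,-1/2): CG² = 3/4, CG = +√(3/4)   ← matches the target
  (m₁,m₂)=(1/2,1/2): CG² = 1/4, CG = −√(1/4)
Pairs with CG² = 3/4: (3/2,-1/2): +√(3/4)

(3/2,-1/2): +√(3/4)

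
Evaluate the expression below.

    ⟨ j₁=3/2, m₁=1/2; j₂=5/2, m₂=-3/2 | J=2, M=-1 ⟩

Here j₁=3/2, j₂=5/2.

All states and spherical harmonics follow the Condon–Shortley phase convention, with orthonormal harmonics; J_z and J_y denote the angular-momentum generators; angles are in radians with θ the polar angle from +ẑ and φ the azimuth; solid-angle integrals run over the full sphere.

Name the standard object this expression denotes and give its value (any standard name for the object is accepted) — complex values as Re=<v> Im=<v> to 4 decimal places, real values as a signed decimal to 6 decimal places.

This is a Clebsch–Gordan (vector-coupling) coefficient.
triangle: 2!·1!·3!/7! = 12/5040
(j±m)!: 2!·1!·1!·4!·1!·3! = 288
prefactor² = (2J+1)·Δ·N² = 24/7
  k=0: +1/(0!·2!·1!·1!·0!·2!) = 1/4
  k=1: −1/(1!·1!·0!·0!·1!·3!) = -1/6
Σ = 1/12  ⇒  CG² = 24/7·(1/12)² = 1/42
CG = +√(1/42) = +0.154303

Clebsch–Gordan coefficient, +√(1/42) ≈ +0.154303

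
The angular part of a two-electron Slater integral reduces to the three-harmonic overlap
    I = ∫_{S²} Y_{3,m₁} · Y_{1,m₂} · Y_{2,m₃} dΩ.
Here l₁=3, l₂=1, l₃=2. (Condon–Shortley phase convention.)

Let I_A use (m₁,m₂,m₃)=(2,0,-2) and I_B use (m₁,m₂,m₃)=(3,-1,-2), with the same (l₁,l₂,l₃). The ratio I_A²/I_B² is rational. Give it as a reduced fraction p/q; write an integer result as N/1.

1/3

Same 3,1,2: normalisation and zero-m 3j drop out of the ratio.
A: Δ: 2! 4! 0! / 7! → 1/105; sum: t=1:−1/24 = -1/24; 3j²(3 1 2; 2 0 -2) = Δ·Π!·Σ² = 1/21  (sign -1)
B: Δ: 2! 4! 0! / 7! → 1/105; sum: t=0:+1/48 = 1/48; 3j²(3 1 2; 3 -1 -2) = Δ·Π!·Σ² = 1/7  (sign +1)
I_A²/I_B² = (1/21)/(1/7) = 1/3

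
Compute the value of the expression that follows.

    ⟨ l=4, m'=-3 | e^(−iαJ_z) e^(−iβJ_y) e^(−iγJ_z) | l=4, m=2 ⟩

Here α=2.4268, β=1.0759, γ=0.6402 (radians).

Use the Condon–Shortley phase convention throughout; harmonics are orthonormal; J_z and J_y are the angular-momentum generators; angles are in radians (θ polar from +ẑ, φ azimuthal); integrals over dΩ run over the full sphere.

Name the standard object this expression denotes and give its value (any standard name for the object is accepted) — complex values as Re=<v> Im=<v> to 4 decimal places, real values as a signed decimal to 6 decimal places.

Wigner D-matrix element, Re=0.2124 Im=-0.0618

This is a Wigner D-matrix element — the rotation-matrix element ⟨l m'| R(α,β,γ) |l m⟩ in the angular-momentum basis.
D^4_{-3,2}(2.4268,1.0759,0.6402) = e^{-i·-3·2.4268}·d^4_{-3,2}(1.0759)·e^{-i·2·0.6402}. Compute d first:
Half-angle: c=0.858761, s=0.512377. N=√(1·5040·720·2)=2693.993318
The bounds max(0,m−m')=5 and min(l+m,l−m')=6 give 2 terms
  k=5: (−1)^0·2693.9933/(240)·0.8588^3·0.5124^5 = +0.251043
  k=6: (−1)^1·2693.9933/(720)·0.8588^1·0.5124^7 = -0.029789
d^4_{-3,2}(1.0759) = +0.251043 -0.029789 = +0.221254
Phases: e^{-i·(-3)·2.4268}=+0.542644+0.839963i, e^{-i·(2)·0.6402}=+0.286332-0.958130i ⇒ D=+0.212441-0.061822i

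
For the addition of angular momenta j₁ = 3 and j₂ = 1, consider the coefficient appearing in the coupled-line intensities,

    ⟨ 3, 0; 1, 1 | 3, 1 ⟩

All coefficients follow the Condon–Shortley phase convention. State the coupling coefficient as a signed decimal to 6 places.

√[7·1!5!1!/8! · 3!3!2!0!4!2!] = √(72)
  +(−1)^1/∏(1,0,2,1,3,0)! = -1/12  (running -1/12)
⟨..|..⟩ = √(72)·(-1/12) = -0.707107

-0.707107  (= −√(1/2))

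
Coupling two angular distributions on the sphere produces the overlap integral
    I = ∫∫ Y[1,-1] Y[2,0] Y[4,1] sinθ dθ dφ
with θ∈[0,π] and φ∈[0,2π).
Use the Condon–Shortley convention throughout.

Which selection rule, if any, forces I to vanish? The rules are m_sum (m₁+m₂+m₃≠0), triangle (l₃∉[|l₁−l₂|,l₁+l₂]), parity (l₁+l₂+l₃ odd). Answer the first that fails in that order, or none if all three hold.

Σmᵢ = 0  ✓
l₃∈[|l₁−l₂|,l₁+l₂]=[1,3] required, l₃=4 fails  ✗
Σlᵢ = 7 ⇒ odd

triangle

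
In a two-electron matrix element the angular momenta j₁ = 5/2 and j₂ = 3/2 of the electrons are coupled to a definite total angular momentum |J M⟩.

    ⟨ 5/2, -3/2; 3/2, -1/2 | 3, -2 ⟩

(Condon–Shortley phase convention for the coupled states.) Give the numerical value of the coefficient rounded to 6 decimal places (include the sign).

-0.288675

triangle: 1!×4!×2!/8! = 48/40320
(j±m)!: 1!×4!×1!×2!×1!×5! = 5760
prefactor² = (2J+1)×Δ×N² = 48
  k=0: +1/(0!×1!×4!×1!×0!×1!) = 1/24
  k=1: −1/(1!×0!×3!×0!×1!×2!) = -1/12
Σ = -1/24  ⇒  CG² = 48×(-1/24)² = 1/12
CG = −√(1/12) = -0.288675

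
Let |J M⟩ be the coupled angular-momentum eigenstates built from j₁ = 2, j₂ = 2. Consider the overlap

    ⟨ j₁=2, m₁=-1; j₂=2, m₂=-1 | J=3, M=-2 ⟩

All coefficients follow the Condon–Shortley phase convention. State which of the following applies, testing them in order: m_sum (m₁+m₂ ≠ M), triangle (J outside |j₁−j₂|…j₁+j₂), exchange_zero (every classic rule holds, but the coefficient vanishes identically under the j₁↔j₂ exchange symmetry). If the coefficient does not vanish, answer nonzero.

m-sum: m₁+m₂ = -1+(-1) = -2, M = -2  ✓
triangle: |j₁−j₂| = 0 ≤ J = 3 ≤ j₁+j₂ = 4  ✓
exchange: j₁=j₂ and m₁=m₂, and (−1)^(j₁+j₂−J) = (−1)^1 = −1 forces ⟨j₁m₁;j₂m₂|JM⟩ = −⟨j₂m₂;j₁m₁|JM⟩ = −⟨j₁m₁;j₂m₂|JM⟩ ⇒ the coefficient vanishes identically
Racah sum check: Σ_k collapses to 0 ⇒ CG = 0

exchange_zero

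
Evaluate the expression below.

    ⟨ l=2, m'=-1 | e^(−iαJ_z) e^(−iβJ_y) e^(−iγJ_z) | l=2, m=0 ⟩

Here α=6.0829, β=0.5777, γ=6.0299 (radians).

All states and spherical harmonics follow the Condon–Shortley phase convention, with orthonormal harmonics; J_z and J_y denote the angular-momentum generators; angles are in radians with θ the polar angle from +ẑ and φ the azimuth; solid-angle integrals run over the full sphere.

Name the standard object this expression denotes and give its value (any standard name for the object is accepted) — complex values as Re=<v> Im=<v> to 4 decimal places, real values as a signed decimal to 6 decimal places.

Wigner D-matrix element, Re=0.5491 Im=-0.1115

This is a Wigner D-matrix element — the rotation-matrix element ⟨l m'| R(α,β,γ) |l m⟩ in the angular-momentum basis.
First d^2_{-1,0}(β=0.5777), then the phase factors e^{-i(-1)α} and e^{-i(0)γ}:
With c≡cos(β/2)=0.958572 and s≡sin(β/2)=0.284850, N=[1·6·2·2]^{1/2}=4.898979
k: max(0,(0)−(-1))=1 … min(2+(0),2−(-1))=2
  k=1: (−1)^0·4.8990/(2)·0.9586^3·0.2849^1 = +0.614563
  k=2: (−1)^1·4.8990/(2)·0.9586^1·0.2849^3 = -0.054269
d^2_{-1,0}(0.5777) = +0.614563 -0.054269 = +0.560294
Phases: e^{-i·(-1)·6.0829}=+0.980010-0.198949i, e^{-i·(0)·6.0299}=+1.000000+0.000000i ⇒ D=+0.549094-0.111470i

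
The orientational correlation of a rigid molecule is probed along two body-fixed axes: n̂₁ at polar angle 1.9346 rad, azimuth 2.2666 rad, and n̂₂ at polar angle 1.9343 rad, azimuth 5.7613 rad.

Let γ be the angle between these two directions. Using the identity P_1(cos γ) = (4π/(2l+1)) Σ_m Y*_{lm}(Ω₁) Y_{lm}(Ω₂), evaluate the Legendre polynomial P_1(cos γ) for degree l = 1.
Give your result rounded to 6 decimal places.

-0.693076

Summing Y*_{l m}(θ₁,φ₁)·Y_{l m}(θ₂,φ₂) over m ∈ [−1, 1]; prefactor 4π/(2·1+1) = 4.188790:
  [-1]  conj(Y_{1,-1})(Ω₁) = -0.20697 + 0.24782j ; Y_{1,-1}(Ω₂) = 0.27993 + 0.16098j ; Δ = -0.09783 + 0.03606j
  [+0]  conj(Y_{1,0})(Ω₁) = -0.17386 + 0.00000j ; Y_{1,0}(Ω₂) = -0.17372 + 0.00000j ; Δ = 0.03020 + 0.00000j
  [+1]  conj(Y_{1,1})(Ω₁) = 0.20697 + 0.24782j ; Y_{1,1}(Ω₂) = -0.27993 + 0.16098j ; Δ = -0.09783 - 0.03606j
Total Σ_m = -0.16546 + 0.00000j. Multiply by 4.188790: -0.69308 + 0.00000j. P_1(cos γ) = -0.693076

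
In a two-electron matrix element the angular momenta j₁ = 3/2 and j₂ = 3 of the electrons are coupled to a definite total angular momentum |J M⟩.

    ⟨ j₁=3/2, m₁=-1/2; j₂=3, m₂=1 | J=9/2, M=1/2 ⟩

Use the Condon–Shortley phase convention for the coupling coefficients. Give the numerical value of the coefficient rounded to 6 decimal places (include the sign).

√[10·0!3!6!/10! · 1!2!4!2!5!4!] = √(23040/7)
  +(−1)^0/∏(0,0,2,4,1,2)! = 1/96  (running 1/96)
⟨..|..⟩ = √(23040/7)·(1/96) = +0.597614

+0.597614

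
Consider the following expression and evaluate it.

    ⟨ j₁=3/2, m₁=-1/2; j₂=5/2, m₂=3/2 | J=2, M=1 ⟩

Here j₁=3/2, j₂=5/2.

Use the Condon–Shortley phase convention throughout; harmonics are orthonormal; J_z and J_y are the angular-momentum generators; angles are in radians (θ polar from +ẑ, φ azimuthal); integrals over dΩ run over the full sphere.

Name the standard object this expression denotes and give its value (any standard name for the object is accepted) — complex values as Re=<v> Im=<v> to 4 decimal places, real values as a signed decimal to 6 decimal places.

This is a Clebsch–Gordan (vector-coupling) coefficient.
j₁+j₂−J=2  J+j₁−j₂=1  J−j₁+j₂=3  j₁+j₂+J+1=7
(j₁±m₁, j₂±m₂, J±M) = (1,2,4,1,3,1)
P² = 24/7
sum k=1..2:
  [1] −1/6 = -1/6
  [2] +1/4 = 1/4
S = 1/12
C² = P²·S² = 1/42 ; C = +0.154303

Clebsch–Gordan coefficient, +√(1/42) ≈ +0.154303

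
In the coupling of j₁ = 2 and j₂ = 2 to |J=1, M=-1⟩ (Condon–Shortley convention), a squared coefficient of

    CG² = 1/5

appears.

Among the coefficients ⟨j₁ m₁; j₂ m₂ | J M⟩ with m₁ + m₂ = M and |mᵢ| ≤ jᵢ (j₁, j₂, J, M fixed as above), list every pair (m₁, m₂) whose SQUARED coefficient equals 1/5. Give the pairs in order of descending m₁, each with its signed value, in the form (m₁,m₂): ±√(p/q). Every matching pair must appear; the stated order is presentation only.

(1,-2): +√(1/5); (-2,1): −√(1/5)

Admissible pairs with m₁+m₂ = M = -1: (-2,1), (-1,0), (0,-1), (1,-2)
  (m₁,m₂)=(1,-2): CG² = 1/5, CG = +√(1/5)   ← matches the target
  (m₁,m₂)=(0,-1): CG² = 3/10, CG = −√(3/10)
  (m₁,m₂)=(-1,0): CG² = 3/10, CG = +√(3/10)
  (m₁,m₂)=(-2,1): CG² = 1/5, CG = −√(1/5)   ← matches the target
Pairs with CG² = 1/5: (1,-2): +√(1/5); (-2,1): −√(1/5)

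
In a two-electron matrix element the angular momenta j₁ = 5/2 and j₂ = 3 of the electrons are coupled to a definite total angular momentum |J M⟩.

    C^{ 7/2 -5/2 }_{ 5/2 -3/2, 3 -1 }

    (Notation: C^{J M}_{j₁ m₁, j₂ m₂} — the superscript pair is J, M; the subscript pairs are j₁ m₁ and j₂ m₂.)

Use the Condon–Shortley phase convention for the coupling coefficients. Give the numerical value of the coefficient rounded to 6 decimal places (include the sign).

-0.398410  (= −√(10/63))

√[8·2!3!4!/10! · 1!4!2!4!1!6!] = √(18432/35)
  +(−1)^1/∏(1,1,3,1,0,3)! = -1/36  (running -1/36)
  +(−1)^2/∏(2,0,2,0,1,4)! = 1/96  (running -5/288)
⟨..|..⟩ = √(18432/35)·(-5/288) = -0.398410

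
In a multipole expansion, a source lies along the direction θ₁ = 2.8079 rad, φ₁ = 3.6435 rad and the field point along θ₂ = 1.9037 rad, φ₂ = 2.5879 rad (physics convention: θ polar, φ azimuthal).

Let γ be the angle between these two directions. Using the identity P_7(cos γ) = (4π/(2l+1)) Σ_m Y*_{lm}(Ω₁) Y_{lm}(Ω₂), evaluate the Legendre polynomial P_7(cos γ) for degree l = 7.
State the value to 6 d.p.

Addition theorem: P_7(cos γ) = (4π/15) Σ_m Y*_{lm}(Ω₁) Y_{lm}(Ω₂), m = −7…7:
  m=-7: Y*=+0.000188+0.000073i  Y=+0.249998+0.225651i  product +0.000031+0.000061i
  m=-6: Y*=+0.002164-0.000283i  Y=+0.428624+0.078246i  product +0.000950+0.000048i
  m=-5: Y*=+0.011835-0.008666i  Y=+0.100034-0.039160i  product +0.000845-0.001330i
  m=-4: Y*=+0.029052-0.062222i  Y=-0.185140+0.246610i  product +0.009966+0.018684i
  m=-3: Y*=-0.014673-0.225162i  Y=-0.020355+0.224848i  product +0.050926+0.001284i
  m=-2: Y*=-0.262042-0.411550i  Y=-0.099699-0.199515i  product -0.055985+0.093312i
  m=-1: Y*=-0.481276-0.264115i  Y=-0.220493-0.136308i  product +0.070117+0.123837i
  m=+0: Y*=+0.055851-0.000000i  Y=+0.195064+0.000000i  product +0.010895+0.000000i
  m=+1: Y*=+0.481276-0.264115i  Y=+0.220493-0.136308i  product +0.070117-0.123837i
  m=+2: Y*=-0.262042+0.411550i  Y=-0.099699+0.199515i  product -0.055985-0.093312i
  m=+3: Y*=+0.014673-0.225162i  Y=+0.020355+0.224848i  product +0.050926-0.001284i
  m=+4: Y*=+0.029052+0.062222i  Y=-0.185140-0.246610i  product +0.009966-0.018684i
  m=+5: Y*=-0.011835-0.008666i  Y=-0.100034-0.039160i  product +0.000845+0.001330i
  m=+6: Y*=+0.002164+0.000283i  Y=+0.428624-0.078246i  product +0.000950-0.000048i
  m=+7: Y*=-0.000188+0.000073i  Y=-0.249998+0.225651i  product +0.000031-0.000061i
Accumulated sum +0.164590-0.000000i; after 4π/(2l+1) scaling, +0.137887-0.000000i ⇒ P_7 = 0.137887

0.137887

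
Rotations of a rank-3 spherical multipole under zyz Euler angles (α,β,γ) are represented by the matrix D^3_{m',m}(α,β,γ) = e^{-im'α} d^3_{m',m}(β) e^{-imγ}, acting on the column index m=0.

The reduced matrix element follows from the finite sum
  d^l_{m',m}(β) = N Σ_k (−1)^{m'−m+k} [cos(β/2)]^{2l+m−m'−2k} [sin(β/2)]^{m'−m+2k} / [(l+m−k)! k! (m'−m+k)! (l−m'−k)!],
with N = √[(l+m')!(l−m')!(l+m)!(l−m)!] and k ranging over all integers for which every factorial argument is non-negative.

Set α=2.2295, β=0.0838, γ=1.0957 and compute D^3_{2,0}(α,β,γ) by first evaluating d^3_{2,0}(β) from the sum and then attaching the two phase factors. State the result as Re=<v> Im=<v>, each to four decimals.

Split into d^3_{2,0}(β=0.0838) × two z-phases.
Half-angle: c=0.999122, s=0.041888. N=√(120·1·6·6)=65.726707
Admissible k: 0..1 (factorial args all ≥0)
  k=0: (−1)^2·65.7267/(12)·0.9991^4·0.0419^2 = +0.009577
  k=1: (−1)^3·65.7267/(12)·0.9991^2·0.0419^4 = -0.000017
d^3_{2,0}(0.0838) = +0.009577 -0.000017 = +0.009560
Phases: e^{-i·(2)·2.2295}=-0.250686+0.968068i, e^{-i·(0)·1.0957}=+1.000000+0.000000i ⇒ D=-0.002396+0.009254i

Re=-0.0024 Im=0.0093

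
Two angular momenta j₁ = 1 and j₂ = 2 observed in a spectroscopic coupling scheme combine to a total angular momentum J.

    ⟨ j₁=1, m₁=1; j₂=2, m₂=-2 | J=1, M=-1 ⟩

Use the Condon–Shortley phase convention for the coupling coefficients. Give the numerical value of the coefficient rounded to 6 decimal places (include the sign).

triangle: 2!*0!*2!/5! = 4/120
(j±m)!: 2!*0!*0!*4!*0!*2! = 96
prefactor² = (2J+1)*Δ*N² = 48/5
  k=0: +1/(0!*2!*0!*0!*0!*2!) = 1/4
Σ = 1/4  ⇒  CG² = 48/5*(1/4)² = 3/5
CG = +√(3/5) = +0.774597

+0.774597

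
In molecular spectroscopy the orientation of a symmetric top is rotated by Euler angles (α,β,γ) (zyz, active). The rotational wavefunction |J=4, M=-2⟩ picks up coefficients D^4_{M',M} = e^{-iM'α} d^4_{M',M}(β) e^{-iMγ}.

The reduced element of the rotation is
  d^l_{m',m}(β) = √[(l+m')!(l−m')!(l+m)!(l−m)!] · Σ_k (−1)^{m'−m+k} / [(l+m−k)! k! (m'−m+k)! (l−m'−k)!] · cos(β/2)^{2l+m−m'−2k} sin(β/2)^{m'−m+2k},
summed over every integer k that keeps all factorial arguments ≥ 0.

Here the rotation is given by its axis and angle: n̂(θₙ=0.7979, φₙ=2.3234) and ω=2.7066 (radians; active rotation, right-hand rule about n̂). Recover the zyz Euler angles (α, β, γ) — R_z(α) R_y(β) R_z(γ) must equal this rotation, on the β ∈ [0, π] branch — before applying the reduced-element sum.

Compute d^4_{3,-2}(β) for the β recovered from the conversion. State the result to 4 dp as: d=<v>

d=-0.4669

Axis–angle → zyz. n̂ = (sinθₙcosφₙ, sinθₙsinφₙ, cosθₙ) = (-0.489342, +0.522537, +0.698212), ω = 2.7066.
R = I cosω + sinω [n̂]ₓ + (1−cosω) n̂n̂ᵀ gives
  R = [-0.450263, -0.781815, -0.431311; -0.193357, -0.386210, +0.901917; -0.871709, +0.489497, +0.022726]
β = atan2(√(R₁₃²+R₂₃²), R₃₃) = 1.548068; α = atan2(R₂₃, R₁₃) mod 2π = 2.016865; γ = atan2(R₃₂, −R₃₁) mod 2π = 0.511657
d^4_{3,-2}(β=1.5481) via the finite sum:
Half-angle: c=0.715097, s=0.699026. N=√(5040·1·2·720)=2693.993318
Admissible k: 0..1 (factorial args all ≥0)
  k=0: (−1)^5·2693.9933/(240)·0.7151^3·0.6990^5 = -0.685086
  k=1: (−1)^6·2693.9933/(720)·0.7151^1·0.6990^7 = +0.218213
d^4_{3,-2}(1.5481) = -0.685086 +0.218213 = -0.466873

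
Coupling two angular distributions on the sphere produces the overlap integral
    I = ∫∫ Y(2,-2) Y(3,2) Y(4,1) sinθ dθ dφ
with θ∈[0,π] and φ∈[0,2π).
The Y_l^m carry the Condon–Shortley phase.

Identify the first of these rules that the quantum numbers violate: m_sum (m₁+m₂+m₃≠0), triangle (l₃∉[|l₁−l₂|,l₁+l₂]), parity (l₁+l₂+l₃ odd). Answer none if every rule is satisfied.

m_sum

Σmᵢ = 1  ✗
l₃∈[|l₁−l₂|,l₁+l₂]=[1,5], have l₃=4
Σlᵢ = 9 ⇒ odd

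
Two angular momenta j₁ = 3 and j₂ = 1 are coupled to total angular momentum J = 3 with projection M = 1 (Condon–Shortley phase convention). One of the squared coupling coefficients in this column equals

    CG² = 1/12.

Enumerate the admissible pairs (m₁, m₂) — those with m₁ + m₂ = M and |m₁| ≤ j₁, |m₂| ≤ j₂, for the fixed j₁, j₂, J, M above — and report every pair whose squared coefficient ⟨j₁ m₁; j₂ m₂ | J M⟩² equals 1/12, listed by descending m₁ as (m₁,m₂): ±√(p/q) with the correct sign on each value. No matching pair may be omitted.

(1,0): +√(1/12)

Admissible pairs with m₁+m₂ = M = 1: (0,1), (1,0), (2,-1)
  (m₁,m₂)=(2,-1): CG² = 5/12, CG = +√(5/12)
  (m₁,m₂)=(1,0): CG² = 1/12, CG = +√(1/12)   ← matches the target
  (m₁,m₂)=(0,1): CG² = 1/2, CG = −√(1/2)
Pairs with CG² = 1/12: (1,0): +√(1/12)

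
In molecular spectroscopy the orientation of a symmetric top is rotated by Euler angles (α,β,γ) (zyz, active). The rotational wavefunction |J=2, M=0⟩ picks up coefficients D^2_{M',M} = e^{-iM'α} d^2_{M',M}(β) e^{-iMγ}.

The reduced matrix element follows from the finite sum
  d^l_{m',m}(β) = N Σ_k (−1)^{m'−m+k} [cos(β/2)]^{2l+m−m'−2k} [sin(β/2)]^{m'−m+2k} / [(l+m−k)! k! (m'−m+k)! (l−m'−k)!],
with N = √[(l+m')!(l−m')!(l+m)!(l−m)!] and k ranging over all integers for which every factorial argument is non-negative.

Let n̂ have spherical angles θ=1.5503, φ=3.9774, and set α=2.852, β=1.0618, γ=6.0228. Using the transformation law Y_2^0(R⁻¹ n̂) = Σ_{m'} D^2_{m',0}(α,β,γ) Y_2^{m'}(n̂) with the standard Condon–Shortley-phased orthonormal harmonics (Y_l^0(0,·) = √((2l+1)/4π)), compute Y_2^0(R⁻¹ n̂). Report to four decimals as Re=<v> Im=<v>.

Need the full column D^2_{m',0} for m'=−2..2 at α=2.8520, β=1.0618, γ=6.0228.
cos(β/2)=0.862352, sin(β/2)=0.506310
d^2_{-2,0}: single k=2 term ⇒ +0.466957;  D = +0.390800-0.255585i
d^2_{-1,0}: k∈[1..2] ⇒ +0.795326 -0.274163 = +0.521163;  D = -0.499462+0.148824i
d^2_{0,0}: k∈[0..2] ⇒ +0.553016 -0.762538 +0.065715 = -0.143807;  D = -0.143807+0.000000i
d^2_{1,0}: k∈[0..1] ⇒ -0.795326 +0.274163 = -0.521163;  D = +0.499462+0.148824i
d^2_{2,0}: single k=0 term ⇒ +0.466957;  D = +0.390800+0.255585i
Y_2^{m'}(θ=1.5503,φ=3.9774) and Σ D·Y over m':
  (+0.3908-0.2556i)·(-0.0389-0.3842i)  (-0.4995+0.1488i)·(-0.0106+0.0117i)  (-0.1438+0.0000i)·(-0.3150+0.0000i)  (+0.4995+0.1488i)·(+0.0106+0.0117i)  (+0.3908+0.2556i)·(-0.0389+0.3842i)
Y_2^0(R⁻¹ n̂) = -0.174334+0.000000i

Re=-0.1743 Im=0.0000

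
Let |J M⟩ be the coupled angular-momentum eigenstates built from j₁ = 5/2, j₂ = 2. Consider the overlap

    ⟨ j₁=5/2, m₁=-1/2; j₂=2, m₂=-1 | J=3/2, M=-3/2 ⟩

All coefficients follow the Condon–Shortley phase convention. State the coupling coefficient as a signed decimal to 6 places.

j₁+j₂−J=3  J+j₁−j₂=2  J−j₁+j₂=1  j₁+j₂+J+1=7
(j₁±m₁, j₂±m₂, J±M) = (2,3,1,3,0,3)
P² = 144/35
sum k=1..1:
  [1] −1/4 = -1/4
S = -1/4
C² = P²·S² = 9/35 ; C = -0.507093

-0.507093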